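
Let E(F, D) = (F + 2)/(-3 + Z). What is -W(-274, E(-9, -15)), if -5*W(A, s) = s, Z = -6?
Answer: 7/45 ≈ 0.15556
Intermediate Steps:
E(F, D) = -2/9 - F/9 (E(F, D) = (F + 2)/(-3 - 6) = (2 + F)/(-9) = (2 + F)*(-⅑) = -2/9 - F/9)
W(A, s) = -s/5
-W(-274, E(-9, -15)) = -(-1)*(-2/9 - ⅑*(-9))/5 = -(-1)*(-2/9 + 1)/5 = -(-1)*7/(5*9) = -1*(-7/45) = 7/45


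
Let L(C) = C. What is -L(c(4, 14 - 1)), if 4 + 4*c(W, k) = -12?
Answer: 4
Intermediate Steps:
c(W, k) = -4 (c(W, k) = -1 + (¼)*(-12) = -1 - 3 = -4)
-L(c(4, 14 - 1)) = -1*(-4) = 4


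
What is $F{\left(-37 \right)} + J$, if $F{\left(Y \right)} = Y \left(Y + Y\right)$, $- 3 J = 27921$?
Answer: $-6569$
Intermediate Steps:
$J = -9307$ ($J = \left(- \frac{1}{3}\right) 27921 = -9307$)
$F{\left(Y \right)} = 2 Y^{2}$ ($F{\left(Y \right)} = Y 2 Y = 2 Y^{2}$)
$F{\left(-37 \right)} + J = 2 \left(-37\right)^{2} - 9307 = 2 \cdot 1369 - 9307 = 2738 - 9307 = -6569$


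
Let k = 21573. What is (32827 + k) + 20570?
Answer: 74970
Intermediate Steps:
(32827 + k) + 20570 = (32827 + 21573) + 20570 = 54400 + 20570 = 74970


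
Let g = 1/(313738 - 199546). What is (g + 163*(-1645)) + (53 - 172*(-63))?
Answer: -29375435231/114192 ≈ -2.5725e+5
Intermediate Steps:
g = 1/114192 ≈ 8.7572e-6
(g + 163*(-1645)) + (53 - 172*(-63)) = (1/114192 + 163*(-1645)) + (53 - 172*(-63)) = (1/114192 - 268135) + (53 + 10836) = -30618871919/114192 + 10889 = -29375435231/114192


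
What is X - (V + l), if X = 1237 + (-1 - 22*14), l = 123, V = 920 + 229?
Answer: -344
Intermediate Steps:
V = 1149
X = 928 (X = 1237 + (-1 - 308) = 1237 - 309 = 928)
X - (V + l) = 928 - (1149 + 123) = 928 - 1*1272 = 928 - 1272 = -344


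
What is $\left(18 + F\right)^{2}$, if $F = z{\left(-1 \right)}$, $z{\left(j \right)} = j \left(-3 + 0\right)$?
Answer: $441$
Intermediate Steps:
$z{\left(j \right)} = - 3 j$ ($z{\left(j \right)} = j \left(-3\right) = - 3 j$)
$F = 3$ ($F = \left(-3\right) \left(-1\right) = 3$)
$\left(18 + F\right)^{2} = \left(18 + 3\right)^{2} = 21^{2} = 441$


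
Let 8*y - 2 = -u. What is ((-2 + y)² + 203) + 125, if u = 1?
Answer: 21217/64 ≈ 331.52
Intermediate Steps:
y = ⅛ (y = ¼ + (-1*1)/8 = ¼ + (⅛)*(-1) = ¼ - ⅛ = ⅛ ≈ 0.12500)
((-2 + y)² + 203) + 125 = ((-2 + ⅛)² + 203) + 125 = ((-15/8)² + 203) + 125 = (225/64 + 203) + 125 = 13217/64 + 125 = 21217/64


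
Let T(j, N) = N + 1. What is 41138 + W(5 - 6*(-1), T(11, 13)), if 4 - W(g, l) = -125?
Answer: 41267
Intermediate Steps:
T(j, N) = 1 + N
W(g, l) = 129 (W(g, l) = 4 - 1*(-125) = 4 + 125 = 129)
41138 + W(5 - 6*(-1), T(11, 13)) = 41138 + 129 = 41267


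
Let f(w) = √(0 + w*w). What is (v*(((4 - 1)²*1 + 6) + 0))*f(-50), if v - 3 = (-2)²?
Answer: 5250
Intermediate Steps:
f(w) = √(w²) (f(w) = √(0 + w²) = √(w²))
v = 7 (v = 3 + (-2)² = 3 + 4 = 7)
(v*(((4 - 1)²*1 + 6) + 0))*f(-50) = (7*(((4 - 1)²*1 + 6) + 0))*√((-50)²) = (7*((3²*1 + 6) + 0))*√2500 = (7*((9*1 + 6) + 0))*50 = (7*((9 + 6) + 0))*50 = (7*(15 + 0))*50 = (7*15)*50 = 105*50 = 5250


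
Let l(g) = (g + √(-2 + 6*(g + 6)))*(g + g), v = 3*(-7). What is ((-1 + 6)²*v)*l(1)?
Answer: -1050 - 2100*√10 ≈ -7690.8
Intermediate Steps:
v = -21
l(g) = 2*g*(g + √(34 + 6*g)) (l(g) = (g + √(-2 + 6*(6 + g)))*(2*g) = (g + √(-2 + (36 + 6*g)))*(2*g) = (g + √(34 + 6*g))*(2*g) = 2*g*(g + √(34 + 6*g)))
((-1 + 6)²*v)*l(1) = ((-1 + 6)²*(-21))*(2*1*(1 + √(34 + 6*1))) = (5²*(-21))*(2*1*(1 + √(34 + 6))) = (25*(-21))*(2*1*(1 + √40)) = -1050*(1 + 2*√10) = -525*(2 + 4*√10) = -1050 - 2100*√10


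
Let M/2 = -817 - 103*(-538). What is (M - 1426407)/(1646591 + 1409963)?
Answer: -1317213/3056554 ≈ -0.43095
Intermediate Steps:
M = 109194 (M = 2*(-817 - 103*(-538)) = 2*(-817 + 55414) = 2*54597 = 109194)
(M - 1426407)/(1646591 + 1409963) = (109194 - 1426407)/(1646591 + 1409963) = -1317213/3056554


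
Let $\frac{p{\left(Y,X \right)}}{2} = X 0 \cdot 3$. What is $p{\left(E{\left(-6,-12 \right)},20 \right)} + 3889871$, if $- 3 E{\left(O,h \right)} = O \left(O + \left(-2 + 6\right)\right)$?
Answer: $3889871$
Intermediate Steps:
$E{\left(O,h \right)} = - \frac{O \left(4 + O\right)}{3}$ ($E{\left(O,h \right)} = - \frac{O \left(O + \left(-2 + 6\right)\right)}{3} = - \frac{O \left(O + 4\right)}{3} = - \frac{O \left(4 + O\right)}{3}$)
$p{\left(Y,X \right)} = 0$ ($p{\left(Y,X \right)} = 2 X 0 \cdot 3 = 2 \cdot 0 \cdot 3 = 2 \cdot 0 = 0$)
$p{\left(E{\left(-6,-12 \right)},20 \right)} + 3889871 = 0 + 3889871 = 3889871$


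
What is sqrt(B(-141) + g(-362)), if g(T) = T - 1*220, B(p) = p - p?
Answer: I*sqrt(582) ≈ 24.125*I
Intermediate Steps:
B(p) = 0
g(T) = -220 + T (g(T) = T - 220 = -220 + T)
sqrt(B(-141) + g(-362)) = sqrt(0 + (-220 - 362)) = sqrt(0 - 582) = sqrt(-582) = I*sqrt(582)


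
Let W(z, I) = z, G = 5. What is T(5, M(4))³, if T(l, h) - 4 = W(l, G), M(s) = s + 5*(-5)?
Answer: 729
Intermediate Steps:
M(s) = -25 + s (M(s) = s - 25 = -25 + s)
T(l, h) = 4 + l
T(5, M(4))³ = (4 + 5)³ = 9³ = 729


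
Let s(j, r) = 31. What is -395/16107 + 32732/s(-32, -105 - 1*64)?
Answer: 527202079/499317 ≈ 1055.8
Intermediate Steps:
-395/16107 + 32732/s(-32, -105 - 1*64) = -395/16107 + 32732/31 = 527202079/499317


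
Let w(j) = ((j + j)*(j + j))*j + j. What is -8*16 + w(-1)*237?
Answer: -1313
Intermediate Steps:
w(j) = j + 4*j³ (w(j) = ((2*j)*(2*j))*j + j = (4*j²)*j + j = 4*j³ + j = j + 4*j³)
-8*16 + w(-1)*237 = -8*16 + (-1 + 4*(-1)³)*237 = -128 + (-1 + 4*(-1))*237 = -128 + (-1 - 4)*237 = -128 - 5*237 = -128 - 1185 = -1313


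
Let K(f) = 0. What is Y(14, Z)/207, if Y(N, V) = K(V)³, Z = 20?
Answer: 0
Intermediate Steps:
Y(N, V) = 0 (Y(N, V) = 0³ = 0)
Y(14, Z)/207 = 0/207 = 0*(1/207) = 0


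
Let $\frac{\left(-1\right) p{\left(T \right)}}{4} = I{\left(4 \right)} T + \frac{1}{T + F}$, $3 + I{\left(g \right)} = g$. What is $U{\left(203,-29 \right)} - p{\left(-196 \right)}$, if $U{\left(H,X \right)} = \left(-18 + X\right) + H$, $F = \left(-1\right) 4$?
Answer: $- \frac{31401}{50} \approx -628.02$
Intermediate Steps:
$F = -4$
$I{\left(g \right)} = -3 + g$
$U{\left(H,X \right)} = -18 + H + X$
$p{\left(T \right)} = - 4 T - \frac{4}{-4 + T}$ ($p{\left(T \right)} = - 4 \left(\left(-3 + 4\right) T + \frac{1}{T - 4}\right) = - 4 \left(1 T + \frac{1}{-4 + T}\right) = - 4 \left(T + \frac{1}{-4 + T}\right) = - 4 T - \frac{4}{-4 + T}$)
$U{\left(203,-29 \right)} - p{\left(-196 \right)} = \left(-18 + 203 - 29\right) - \frac{4 \left(-1 - \left(-196\right)^{2} + 4 \left(-196\right)\right)}{-4 - 196} = 156 - \frac{4 \left(-1 - 38416 - 784\right)}{-200} = 156 - 4 \left(- \frac{1}{200}\right) \left(-1 - 38416 - 784\right) = 156 - 4 \left(- \frac{1}{200}\right) \left(-39201\right) = 156 - \frac{39201}{50} = - \frac{31401}{50}$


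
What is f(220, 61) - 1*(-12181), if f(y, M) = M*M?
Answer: 15902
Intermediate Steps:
f(y, M) = M**2
f(220, 61) - 1*(-12181) = 61**2 - 1*(-12181) = 3721 + 12181 = 15902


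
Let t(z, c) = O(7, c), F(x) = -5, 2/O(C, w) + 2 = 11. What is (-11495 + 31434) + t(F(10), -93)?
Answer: 179453/9 ≈ 19939.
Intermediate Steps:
O(C, w) = 2/9 (O(C, w) = 2/(-2 + 11) = 2/9)
t(z, c) = 2/9
(-11495 + 31434) + t(F(10), -93) = (-11495 + 31434) + 2/9 = 19939 + 2/9 = 179453/9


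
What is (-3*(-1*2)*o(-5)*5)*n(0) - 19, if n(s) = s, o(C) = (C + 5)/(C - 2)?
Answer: -19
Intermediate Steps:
o(C) = (5 + C)/(-2 + C)
(-3*(-1*2)*o(-5)*5)*n(0) - 19 = (-3*(-1*2)*(5 - 5)/(-2 - 5)*5)*0 - 19 = (-(-6)*0/(-7)*5)*0 - 19 = (-(-6)*(-⅐*0)*5)*0 - 19 = (-(-6)*0*5)*0 - 19 = (-3*0*5)*0 - 19 = (0*5)*0 - 19 = 0*0 - 19 = 0 - 19 = -19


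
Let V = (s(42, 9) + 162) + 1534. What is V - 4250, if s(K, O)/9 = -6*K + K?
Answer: -4444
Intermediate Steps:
s(K, O) = -45*K (s(K, O) = 9*(-6*K + K) = 9*(-5*K) = -45*K)
V = -194 (V = (-45*42 + 162) + 1534 = (-1890 + 162) + 1534 = -1728 + 1534 = -194)
V - 4250 = -194 - 4250 = -4444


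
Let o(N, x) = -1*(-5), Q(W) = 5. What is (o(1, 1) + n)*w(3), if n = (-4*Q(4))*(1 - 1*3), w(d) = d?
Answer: 135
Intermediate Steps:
o(N, x) = 5
n = 40 (n = (-4*5)*(1 - 1*3) = -20*(1 - 3) = -20*(-2) = 40)
(o(1, 1) + n)*w(3) = (5 + 40)*3 = 45*3 = 135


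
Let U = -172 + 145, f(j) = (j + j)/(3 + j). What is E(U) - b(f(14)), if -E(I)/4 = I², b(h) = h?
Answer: -49600/17 ≈ -2917.6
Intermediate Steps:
f(j) = 2*j/(3 + j) (f(j) = (2*j)/(3 + j) = 2*j/(3 + j))
U = -27
E(I) = -4*I²
E(U) - b(f(14)) = -4*(-27)² - 2*14/(3 + 14) = -4*729 - 2*14/17 = -2916 - 2*14/17 = -2916 - 1*28/17 = -2916 - 28/17 = -49600/17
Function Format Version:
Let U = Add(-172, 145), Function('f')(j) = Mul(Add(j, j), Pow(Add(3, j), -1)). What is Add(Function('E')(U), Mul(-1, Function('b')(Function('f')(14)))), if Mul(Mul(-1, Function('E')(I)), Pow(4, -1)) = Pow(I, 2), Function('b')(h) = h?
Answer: Rational(-49600, 17) ≈ -2917.6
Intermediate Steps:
Function('f')(j) = Mul(2, j, Pow(Add(3, j), -1)) (Function('f')(j) = Mul(Mul(2, j), Pow(Add(3, j), -1)) = Mul(2, j, Pow(Add(3, j), -1)))
U = -27
Function('E')(I) = Mul(-4, Pow(I, 2))
Add(Function('E')(U), Mul(-1, Function('b')(Function('f')(14)))) = Add(Mul(-4, Pow(-27, 2)), Mul(-1, Mul(2, 14, Pow(Add(3, 14), -1)))) = Add(Mul(-4, 729), Mul(-1, Mul(2, 14, Pow(17, -1)))) = Add(-2916, Mul(-1, Mul(2, 14, Rational(1, 17)))) = Add(-2916, Mul(-1, Rational(28, 17))) = Add(-2916, Rational(-28, 17)) = Rational(-49600, 17)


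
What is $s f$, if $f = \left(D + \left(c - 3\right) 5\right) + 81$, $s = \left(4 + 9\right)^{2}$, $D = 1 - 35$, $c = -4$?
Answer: $2028$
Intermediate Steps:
$D = -34$ ($D = 1 - 35 = -34$)
$s = 169$ ($s = 13^{2} = 169$)
$f = 12$ ($f = \left(-34 + \left(-4 - 3\right) 5\right) + 81 = \left(-34 - 35\right) + 81 = -69 + 81 = 12$)
$s f = 169 \cdot 12 = 2028$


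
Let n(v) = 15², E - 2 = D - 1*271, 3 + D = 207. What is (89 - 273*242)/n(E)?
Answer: -65977/225 ≈ -293.23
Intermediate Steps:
D = 204 (D = -3 + 207 = 204)
E = -65 (E = 2 + (204 - 1*271) = 2 + (204 - 271) = 2 - 67 = -65)
n(v) = 225
(89 - 273*242)/n(E) = (89 - 273*242)/225 = (89 - 66066)*(1/225) = -65977*1/225 = -65977/225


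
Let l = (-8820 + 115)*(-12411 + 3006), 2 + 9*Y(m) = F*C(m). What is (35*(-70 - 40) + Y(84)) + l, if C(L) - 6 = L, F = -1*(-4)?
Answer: 736800433/9 ≈ 8.1867e+7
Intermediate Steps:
F = 4
C(L) = 6 + L
Y(m) = 22/9 + 4*m/9 (Y(m) = -2/9 + (4*(6 + m))/9 = -2/9 + (24 + 4*m)/9 = -2/9 + (8/3 + 4*m/9) = 22/9 + 4*m/9)
l = 81870525 (l = -8705*(-9405) = 81870525)
(35*(-70 - 40) + Y(84)) + l = (35*(-70 - 40) + (22/9 + (4/9)*84)) + 81870525 = (35*(-110) + (22/9 + 112/3)) + 81870525 = (-3850 + 358/9) + 81870525 = -34292/9 + 81870525 = 736800433/9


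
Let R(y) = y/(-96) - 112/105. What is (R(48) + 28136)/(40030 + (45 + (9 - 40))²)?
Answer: 844033/1206780 ≈ 0.69941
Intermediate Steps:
R(y) = -16/15 - y/96 (R(y) = y*(-1/96) - 112*1/105 = -y/96 - 16/15 = -16/15 - y/96)
(R(48) + 28136)/(40030 + (45 + (9 - 40))²) = ((-16/15 - 1/96*48) + 28136)/(40030 + (45 + (9 - 40))²) = ((-16/15 - ½) + 28136)/(40030 + (45 - 31)²) = (-47/30 + 28136)/(40030 + 14²) = 844033/(30*(40030 + 196)) = (844033/30)/40226 = (844033/30)*(1/40226) = 844033/1206780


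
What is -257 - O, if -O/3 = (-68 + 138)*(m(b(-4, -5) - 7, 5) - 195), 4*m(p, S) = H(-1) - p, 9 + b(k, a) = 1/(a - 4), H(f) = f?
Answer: -121241/3 ≈ -40414.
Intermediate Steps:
b(k, a) = -9 + 1/(-4 + a) (b(k, a) = -9 + 1/(a - 4) = -9 + 1/(-4 + a))
m(p, S) = -¼ - p/4 (m(p, S) = (-1 - p)/4 = -¼ - p/4)
O = 120470/3 (O = -3*(-68 + 138)*((-¼ - ((37 - 9*(-5))/(-4 - 5) - 7)/4) - 195) = -210*((-¼ - ((37 + 45)/(-9) - 7)/4) - 195) = -210*((-¼ - (-⅑*82 - 7)/4) - 195) = -210*((-¼ - (-82/9 - 7)/4) - 195) = -210*((-¼ - ¼*(-145/9)) - 195) = -210*((-¼ + 145/36) - 195) = -210*(34/9 - 195) = -210*(-1721)/9 = -3*(-120470/9) = 120470/3 ≈ 40157.)
-257 - O = -257 - 1*120470/3 = -257 - 120470/3 = -121241/3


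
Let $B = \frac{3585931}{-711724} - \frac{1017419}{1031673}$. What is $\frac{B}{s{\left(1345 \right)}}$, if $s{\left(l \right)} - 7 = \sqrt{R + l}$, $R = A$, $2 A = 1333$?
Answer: $\frac{30965407990433}{1440997877219550} - \frac{4423629712919 \sqrt{894}}{960665251479700} \approx -0.11619$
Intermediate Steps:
$A = \frac{1333}{2}$ ($A = \frac{1}{2} \cdot 1333 = \frac{1333}{2} \approx 666.5$)
$R = \frac{1333}{2} \approx 666.5$
$B = - \frac{4423629712919}{734266434252}$ ($B = 3585931 \left(- \frac{1}{711724}\right) - \frac{1017419}{1031673} = - \frac{3585931}{711724} - \frac{1017419}{1031673} = - \frac{4423629712919}{734266434252} \approx -6.0246$)
$s{\left(l \right)} = 7 + \sqrt{\frac{1333}{2} + l}$
$\frac{B}{s{\left(1345 \right)}} = - \frac{4423629712919}{734266434252 \left(7 + \frac{\sqrt{2666 + 4 \cdot 1345}}{2}\right)} = - \frac{4423629712919}{734266434252 \left(7 + \frac{\sqrt{2666 + 5380}}{2}\right)} = - \frac{4423629712919}{734266434252 \left(7 + \frac{\sqrt{8046}}{2}\right)} = - \frac{4423629712919}{734266434252 \left(7 + \frac{3 \sqrt{894}}{2}\right)}$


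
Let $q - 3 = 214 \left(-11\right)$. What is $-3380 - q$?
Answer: $-1029$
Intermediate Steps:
$q = -2351$ ($q = 3 + 214 \left(-11\right) = 3 - 2354 = -2351$)
$-3380 - q = -3380 - -2351 = -3380 + 2351 = -1029$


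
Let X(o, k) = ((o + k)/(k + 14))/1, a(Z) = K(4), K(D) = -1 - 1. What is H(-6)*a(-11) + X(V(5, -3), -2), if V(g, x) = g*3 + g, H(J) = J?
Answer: 27/2 ≈ 13.500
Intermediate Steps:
K(D) = -2
a(Z) = -2
V(g, x) = 4*g (V(g, x) = 3*g + g = 4*g)
X(o, k) = (k + o)/(14 + k) (X(o, k) = ((k + o)/(14 + k))*1 = (k + o)/(14 + k))
H(-6)*a(-11) + X(V(5, -3), -2) = -6*(-2) + (-2 + 4*5)/(14 - 2) = 12 + (-2 + 20)/12 = 12 + (1/12)*18 = 12 + 3/2 = 27/2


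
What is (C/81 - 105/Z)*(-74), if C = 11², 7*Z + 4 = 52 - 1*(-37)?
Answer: 728900/1377 ≈ 529.34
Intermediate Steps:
Z = 85/7 (Z = -4/7 + (52 - 1*(-37))/7 = -4/7 + (52 + 37)/7 = -4/7 + (⅐)*89 = -4/7 + 89/7 = 85/7 ≈ 12.143)
C = 121
(C/81 - 105/Z)*(-74) = (121/81 - 105/85/7)*(-74) = (121*(1/81) - 105*7/85)*(-74) = (121/81 - 147/17)*(-74) = -9850/1377*(-74) = 728900/1377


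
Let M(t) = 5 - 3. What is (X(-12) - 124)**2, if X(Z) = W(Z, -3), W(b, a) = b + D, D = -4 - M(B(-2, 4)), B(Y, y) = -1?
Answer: 20164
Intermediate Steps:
M(t) = 2
D = -6 (D = -4 - 1*2 = -4 - 2 = -6)
W(b, a) = -6 + b (W(b, a) = b - 6 = -6 + b)
X(Z) = -6 + Z
(X(-12) - 124)**2 = ((-6 - 12) - 124)**2 = (-18 - 124)**2 = (-142)**2 = 20164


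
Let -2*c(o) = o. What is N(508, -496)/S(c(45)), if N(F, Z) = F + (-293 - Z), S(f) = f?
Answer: -158/5 ≈ -31.600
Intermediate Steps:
c(o) = -o/2
N(F, Z) = -293 + F - Z
N(508, -496)/S(c(45)) = (-293 + 508 - 1*(-496))/((-1/2*45)) = (-293 + 508 + 496)/(-45/2) = 711*(-2/45) = -158/5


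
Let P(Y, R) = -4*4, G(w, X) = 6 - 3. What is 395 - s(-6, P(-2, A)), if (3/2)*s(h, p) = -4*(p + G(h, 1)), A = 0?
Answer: 1081/3 ≈ 360.33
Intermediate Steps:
G(w, X) = 3
P(Y, R) = -16
s(h, p) = -8 - 8*p/3 (s(h, p) = 2*(-4*(p + 3))/3 = 2*(-4*(3 + p))/3 = 2*(-12 - 4*p)/3 = -8 - 8*p/3)
395 - s(-6, P(-2, A)) = 395 - (-8 - 8/3*(-16)) = 395 - (-8 + 128/3) = 395 - 1*104/3 = 395 - 104/3 = 1081/3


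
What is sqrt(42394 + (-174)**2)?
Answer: 13*sqrt(430) ≈ 269.57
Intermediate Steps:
sqrt(42394 + (-174)**2) = sqrt(42394 + 30276) = sqrt(72670) = 13*sqrt(430)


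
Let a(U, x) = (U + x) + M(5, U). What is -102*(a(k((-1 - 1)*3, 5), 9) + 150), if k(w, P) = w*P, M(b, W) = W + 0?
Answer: -10098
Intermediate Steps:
M(b, W) = W
k(w, P) = P*w
a(U, x) = x + 2*U (a(U, x) = (U + x) + U = x + 2*U)
-102*(a(k((-1 - 1)*3, 5), 9) + 150) = -102*((9 + 2*(5*((-1 - 1)*3))) + 150) = -102*((9 + 2*(5*(-2*3))) + 150) = -102*((9 + 2*(5*(-6))) + 150) = -102*((9 + 2*(-30)) + 150) = -102*((9 - 60) + 150) = -102*(-51 + 150) = -102*99 = -10098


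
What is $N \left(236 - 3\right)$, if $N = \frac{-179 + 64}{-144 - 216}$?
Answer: $\frac{5359}{72} \approx 74.431$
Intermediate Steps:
$N = \frac{23}{72}$ ($N = - \frac{115}{-360} = \left(-115\right) \left(- \frac{1}{360}\right) = \frac{23}{72} \approx 0.31944$)
$N \left(236 - 3\right) = \frac{23 \left(236 - 3\right)}{72} = \frac{23}{72} \cdot 233 = \frac{5359}{72}$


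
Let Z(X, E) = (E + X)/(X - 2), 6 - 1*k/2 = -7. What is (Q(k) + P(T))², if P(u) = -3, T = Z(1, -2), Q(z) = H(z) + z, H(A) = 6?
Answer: 841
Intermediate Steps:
k = 26 (k = 12 - 2*(-7) = 12 + 14 = 26)
Q(z) = 6 + z
Z(X, E) = (E + X)/(-2 + X)
T = 1 (T = (-2 + 1)/(-2 + 1) = -1/(-1) = -1*(-1) = 1)
(Q(k) + P(T))² = ((6 + 26) - 3)² = (32 - 3)² = 29² = 841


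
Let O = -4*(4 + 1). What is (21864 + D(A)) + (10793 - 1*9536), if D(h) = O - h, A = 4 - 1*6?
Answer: 23103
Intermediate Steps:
O = -20 (O = -4*5 = -20)
A = -2 (A = 4 - 6 = -2)
D(h) = -20 - h
(21864 + D(A)) + (10793 - 1*9536) = (21864 + (-20 - 1*(-2))) + (10793 - 1*9536) = (21864 + (-20 + 2)) + (10793 - 9536) = (21864 - 18) + 1257 = 21846 + 1257 = 23103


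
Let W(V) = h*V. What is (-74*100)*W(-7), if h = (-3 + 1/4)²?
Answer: 783475/2 ≈ 3.9174e+5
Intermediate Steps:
h = 121/16 (h = (-3 + ¼)² = (-11/4)² = 121/16 ≈ 7.5625)
W(V) = 121*V/16
(-74*100)*W(-7) = (-74*100)*((121/16)*(-7)) = -7400*(-847/16) = 783475/2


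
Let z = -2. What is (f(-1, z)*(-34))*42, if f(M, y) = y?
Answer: 2856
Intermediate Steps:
(f(-1, z)*(-34))*42 = -2*(-34)*42 = 68*42 = 2856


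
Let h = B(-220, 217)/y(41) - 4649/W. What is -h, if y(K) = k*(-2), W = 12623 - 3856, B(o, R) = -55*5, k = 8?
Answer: -2336541/140272 ≈ -16.657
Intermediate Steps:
B(o, R) = -275
W = 8767
y(K) = -16 (y(K) = 8*(-2) = -16)
h = 2336541/140272 (h = -275/(-16) - 4649/8767 = -275*(-1/16) - 4649*1/8767 = 275/16 - 4649/8767 = 2336541/140272 ≈ 16.657)
-h = -1*2336541/140272 = -2336541/140272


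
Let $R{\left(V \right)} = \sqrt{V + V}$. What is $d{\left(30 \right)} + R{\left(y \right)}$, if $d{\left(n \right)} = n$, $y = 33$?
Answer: $30 + \sqrt{66} \approx 38.124$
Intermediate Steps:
$R{\left(V \right)} = \sqrt{2} \sqrt{V}$ ($R{\left(V \right)} = \sqrt{2 V} = \sqrt{2} \sqrt{V}$)
$d{\left(30 \right)} + R{\left(y \right)} = 30 + \sqrt{2} \sqrt{33} = 30 + \sqrt{66}$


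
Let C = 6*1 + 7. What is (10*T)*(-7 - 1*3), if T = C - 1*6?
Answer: -700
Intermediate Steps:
C = 13 (C = 6 + 7 = 13)
T = 7 (T = 13 - 1*6 = 13 - 6 = 7)
(10*T)*(-7 - 1*3) = (10*7)*(-7 - 1*3) = 70*(-7 - 3) = 70*(-10) = -700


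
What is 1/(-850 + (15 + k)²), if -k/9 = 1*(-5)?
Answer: 1/2750 ≈ 0.00036364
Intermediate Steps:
k = 45 (k = -9*(-5) = 45)
1/(-850 + (15 + k)²) = 1/(-850 + (15 + 45)²) = 1/(-850 + 60²) = 1/(-850 + 3600) = 1/2750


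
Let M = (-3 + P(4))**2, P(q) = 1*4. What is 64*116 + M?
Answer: 7425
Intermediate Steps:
P(q) = 4
M = 1 (M = (-3 + 4)**2 = 1**2 = 1)
64*116 + M = 64*116 + 1 = 7424 + 1 = 7425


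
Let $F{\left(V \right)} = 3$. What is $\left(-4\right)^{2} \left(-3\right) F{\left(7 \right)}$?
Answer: $-144$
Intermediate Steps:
$\left(-4\right)^{2} \left(-3\right) F{\left(7 \right)} = \left(-4\right)^{2} \left(-3\right) 3 = 16 \left(-3\right) 3 = \left(-48\right) 3 = -144$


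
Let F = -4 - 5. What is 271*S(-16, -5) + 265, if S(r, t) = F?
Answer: -2174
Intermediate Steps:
F = -9
S(r, t) = -9
271*S(-16, -5) + 265 = 271*(-9) + 265 = -2439 + 265 = -2174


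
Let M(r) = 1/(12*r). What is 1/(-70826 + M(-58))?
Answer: -696/49294897 ≈ -1.4119e-5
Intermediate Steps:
M(r) = 1/(12*r)
1/(-70826 + M(-58)) = 1/(-70826 + (1/12)/(-58)) = 1/(-70826 + (1/12)*(-1/58)) = 1/(-70826 - 1/696) = 1/(-49294897/696) = -696/49294897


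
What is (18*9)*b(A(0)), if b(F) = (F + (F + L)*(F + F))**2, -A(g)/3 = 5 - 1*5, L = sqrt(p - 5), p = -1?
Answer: 0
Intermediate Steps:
L = I*sqrt(6) (L = sqrt(-1 - 5) = sqrt(-6) = I*sqrt(6) ≈ 2.4495*I)
A(g) = 0 (A(g) = -3*(5 - 1*5) = -3*(5 - 5) = -3*0 = 0)
b(F) = (F + 2*F*(F + I*sqrt(6)))**2 (b(F) = (F + (F + I*sqrt(6))*(F + F))**2 = (F + (F + I*sqrt(6))*(2*F))**2 = (F + 2*F*(F + I*sqrt(6)))**2)
(18*9)*b(A(0)) = (18*9)*(0**2*(1 + 2*0 + 2*I*sqrt(6))**2) = 162*(0*(1 + 0 + 2*I*sqrt(6))**2) = 162*(0*(1 + 2*I*sqrt(6))**2) = 162*0 = 0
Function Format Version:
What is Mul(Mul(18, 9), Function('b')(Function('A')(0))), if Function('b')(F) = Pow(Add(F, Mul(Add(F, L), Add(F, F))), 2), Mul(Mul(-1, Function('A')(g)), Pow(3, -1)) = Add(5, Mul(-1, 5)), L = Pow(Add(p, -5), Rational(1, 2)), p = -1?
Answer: 0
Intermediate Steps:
L = Mul(I, Pow(6, Rational(1, 2))) (L = Pow(Add(-1, -5), Rational(1, 2)) = Pow(-6, Rational(1, 2)) = Mul(I, Pow(6, Rational(1, 2))) ≈ Mul(2.4495, I))
Function('A')(g) = 0 (Function('A')(g) = Mul(-3, Add(5, Mul(-1, 5))) = Mul(-3, Add(5, -5)) = Mul(-3, 0) = 0)
Function('b')(F) = Pow(Add(F, Mul(2, F, Add(F, Mul(I, Pow(6, Rational(1, 2)))))), 2) (Function('b')(F) = Pow(Add(F, Mul(Add(F, Mul(I, Pow(6, Rational(1, 2)))), Add(F, F))), 2) = Pow(Add(F, Mul(Add(F, Mul(I, Pow(6, Rational(1, 2)))), Mul(2, F))), 2) = Pow(Add(F, Mul(2, F, Add(F, Mul(I, Pow(6, Rational(1, 2)))))), 2))
Mul(Mul(18, 9), Function('b')(Function('A')(0))) = Mul(Mul(18, 9), Mul(Pow(0, 2), Pow(Add(1, Mul(2, 0), Mul(2, I, Pow(6, Rational(1, 2)))), 2))) = Mul(162, Mul(0, Pow(Add(1, 0, Mul(2, I, Pow(6, Rational(1, 2)))), 2))) = Mul(162, Mul(0, Pow(Add(1, Mul(2, I, Pow(6, Rational(1, 2)))), 2))) = Mul(162, 0) = 0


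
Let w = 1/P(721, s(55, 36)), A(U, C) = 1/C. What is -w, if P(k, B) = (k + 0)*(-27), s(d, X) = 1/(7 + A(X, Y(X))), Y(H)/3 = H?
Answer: 1/19467 ≈ 5.1369e-5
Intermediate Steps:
Y(H) = 3*H
s(d, X) = 1/(7 + 1/(3*X))
P(k, B) = -27*k (P(k, B) = k*(-27) = -27*k)
w = -1/19467 (w = 1/(-27*721) = 1/(-19467) = -1/19467 ≈ -5.1369e-5)
-w = -1*(-1/19467) = 1/19467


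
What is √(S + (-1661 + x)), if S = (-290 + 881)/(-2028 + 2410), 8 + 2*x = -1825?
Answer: I*√93973337/191 ≈ 50.754*I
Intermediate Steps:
x = -1833/2 (x = -4 + (½)*(-1825) = -4 - 1825/2 = -1833/2 ≈ -916.50)
S = 591/382 ≈ 1.5471
√(S + (-1661 + x)) = √(591/382 + (-1661 - 1833/2)) = √(591/382 - 5155/2) = √(-492007/191) = I*√93973337/191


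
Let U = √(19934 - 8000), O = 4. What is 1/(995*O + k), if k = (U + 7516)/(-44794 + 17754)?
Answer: 1454909967680/5790137266651961 + 40560*√1326/5790137266651961 ≈ 0.00025127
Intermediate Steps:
U = 3*√1326 (U = √11934 = 3*√1326 ≈ 109.24)
k = -1879/6760 - 3*√1326/27040 (k = (3*√1326 + 7516)/(-44794 + 17754) = (7516 + 3*√1326)/(-27040) = (7516 + 3*√1326)*(-1/27040) = -1879/6760 - 3*√1326/27040 ≈ -0.28200)
1/(995*O + k) = 1/(995*4 + (-1879/6760 - 3*√1326/27040)) = 1/(3980 + (-1879/6760 - 3*√1326/27040)) = 1/(26902921/6760 - 3*√1326/27040)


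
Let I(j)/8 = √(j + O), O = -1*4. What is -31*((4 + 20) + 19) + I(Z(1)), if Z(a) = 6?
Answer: -1333 + 8*√2 ≈ -1321.7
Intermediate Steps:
O = -4
I(j) = 8*√(-4 + j) (I(j) = 8*√(j - 4) = 8*√(-4 + j))
-31*((4 + 20) + 19) + I(Z(1)) = -31*((4 + 20) + 19) + 8*√(-4 + 6) = -31*(24 + 19) + 8*√2 = -31*43 + 8*√2 = -1333 + 8*√2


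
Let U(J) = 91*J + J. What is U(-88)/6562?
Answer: -4048/3281 ≈ -1.2338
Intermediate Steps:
U(J) = 92*J
U(-88)/6562 = (92*(-88))/6562 = -8096*1/6562 = -4048/3281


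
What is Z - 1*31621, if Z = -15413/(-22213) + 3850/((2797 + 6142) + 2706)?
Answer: -1635830247930/51734077 ≈ -31620.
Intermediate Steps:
Z = 53000887/51734077 (Z = -15413*(-1/22213) + 3850/(8939 + 2706) = 15413/22213 + 3850/11645 = 15413/22213 + 3850*(1/11645) = 15413/22213 + 770/2329 = 53000887/51734077 ≈ 1.0245)
Z - 1*31621 = 53000887/51734077 - 1*31621 = 53000887/51734077 - 31621 = -1635830247930/51734077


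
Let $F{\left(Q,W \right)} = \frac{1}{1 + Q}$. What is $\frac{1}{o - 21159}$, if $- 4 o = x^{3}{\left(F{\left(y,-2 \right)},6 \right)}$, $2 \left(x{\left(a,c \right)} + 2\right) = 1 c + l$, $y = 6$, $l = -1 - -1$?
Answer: $- \frac{4}{84637} \approx -4.7261 \cdot 10^{-5}$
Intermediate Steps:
$l = 0$ ($l = -1 + 1 = 0$)
$x{\left(a,c \right)} = -2 + \frac{c}{2}$ ($x{\left(a,c \right)} = -2 + \frac{1 c + 0}{2} = -2 + \frac{c + 0}{2} = -2 + \frac{c}{2}$)
$o = - \frac{1}{4}$ ($o = - \frac{\left(-2 + \frac{1}{2} \cdot 6\right)^{3}}{4} = - \frac{\left(-2 + 3\right)^{3}}{4} = - \frac{1^{3}}{4} = \left(- \frac{1}{4}\right) 1 = - \frac{1}{4} \approx -0.25$)
$\frac{1}{o - 21159} = \frac{1}{- \frac{1}{4} - 21159} = \frac{1}{- \frac{84637}{4}} = - \frac{4}{84637}$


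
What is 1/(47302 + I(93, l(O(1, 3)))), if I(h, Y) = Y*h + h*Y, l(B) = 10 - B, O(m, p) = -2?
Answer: 1/49534 ≈ 2.0188e-5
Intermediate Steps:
I(h, Y) = 2*Y*h (I(h, Y) = Y*h + Y*h = 2*Y*h)
1/(47302 + I(93, l(O(1, 3)))) = 1/(47302 + 2*(10 - 1*(-2))*93) = 1/(47302 + 2*(10 + 2)*93) = 1/(47302 + 2*12*93) = 1/(47302 + 2232) = 1/49534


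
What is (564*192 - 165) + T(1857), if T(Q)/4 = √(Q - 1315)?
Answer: 108123 + 4*√542 ≈ 1.0822e+5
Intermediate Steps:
T(Q) = 4*√(-1315 + Q) (T(Q) = 4*√(Q - 1315) = 4*√(-1315 + Q))
(564*192 - 165) + T(1857) = (564*192 - 165) + 4*√(-1315 + 1857) = (108288 - 165) + 4*√542 = 108123 + 4*√542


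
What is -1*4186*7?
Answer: -29302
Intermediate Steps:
-1*4186*7 = -4186*7 = -29302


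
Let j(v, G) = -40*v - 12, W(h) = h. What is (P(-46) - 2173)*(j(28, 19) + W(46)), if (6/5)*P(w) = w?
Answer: 2401508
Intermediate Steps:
P(w) = 5*w/6
j(v, G) = -12 - 40*v
(P(-46) - 2173)*(j(28, 19) + W(46)) = ((⅚)*(-46) - 2173)*((-12 - 40*28) + 46) = (-115/3 - 2173)*((-12 - 1120) + 46) = -6634*(-1132 + 46)/3 = -6634/3*(-1086) = 2401508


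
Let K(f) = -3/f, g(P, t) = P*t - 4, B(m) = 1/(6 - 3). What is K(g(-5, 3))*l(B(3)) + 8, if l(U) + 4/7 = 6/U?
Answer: 1430/133 ≈ 10.752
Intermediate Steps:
B(m) = ⅓ (B(m) = 1/3 = ⅓)
l(U) = -4/7 + 6/U
g(P, t) = -4 + P*t
K(g(-5, 3))*l(B(3)) + 8 = (-3/(-4 - 5*3))*(-4/7 + 6/(⅓)) + 8 = (-3/(-4 - 15))*(-4/7 + 6*3) + 8 = (-3/(-19))*(-4/7 + 18) + 8 = -3*(-1/19)*(122/7) + 8 = (3/19)*(122/7) + 8 = 366/133 + 8 = 1430/133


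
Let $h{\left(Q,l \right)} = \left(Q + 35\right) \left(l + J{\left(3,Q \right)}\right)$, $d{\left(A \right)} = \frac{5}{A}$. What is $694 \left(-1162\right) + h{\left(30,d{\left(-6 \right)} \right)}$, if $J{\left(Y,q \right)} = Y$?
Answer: $- \frac{4837723}{6} \approx -8.0629 \cdot 10^{5}$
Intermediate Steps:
$h{\left(Q,l \right)} = \left(3 + l\right) \left(35 + Q\right)$ ($h{\left(Q,l \right)} = \left(Q + 35\right) \left(l + 3\right) = \left(35 + Q\right) \left(3 + l\right) = \left(3 + l\right) \left(35 + Q\right)$)
$694 \left(-1162\right) + h{\left(30,d{\left(-6 \right)} \right)} = 694 \left(-1162\right) + \left(105 + 3 \cdot 30 + 35 \frac{5}{-6} + 30 \frac{5}{-6}\right) = -806428 + \left(105 + 90 + 35 \cdot 5 \left(- \frac{1}{6}\right) + 30 \cdot 5 \left(- \frac{1}{6}\right)\right) = -806428 + \left(105 + 90 + 35 \left(- \frac{5}{6}\right) + 30 \left(- \frac{5}{6}\right)\right) = -806428 + \left(105 + 90 - \frac{175}{6} - 25\right) = -806428 + \frac{845}{6} = - \frac{4837723}{6}$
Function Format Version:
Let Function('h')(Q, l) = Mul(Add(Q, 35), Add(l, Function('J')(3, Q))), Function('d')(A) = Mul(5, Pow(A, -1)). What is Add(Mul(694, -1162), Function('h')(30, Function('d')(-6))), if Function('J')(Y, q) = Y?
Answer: Rational(-4837723, 6) ≈ -8.0629e+5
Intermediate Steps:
Function('h')(Q, l) = Mul(Add(3, l), Add(35, Q)) (Function('h')(Q, l) = Mul(Add(Q, 35), Add(l, 3)) = Mul(Add(35, Q), Add(3, l)) = Mul(Add(3, l), Add(35, Q)))
Add(Mul(694, -1162), Function('h')(30, Function('d')(-6))) = Add(Mul(694, -1162), Add(105, Mul(3, 30), Mul(35, Mul(5, Pow(-6, -1))), Mul(30, Mul(5, Pow(-6, -1))))) = Add(-806428, Add(105, 90, Mul(35, Mul(5, Rational(-1, 6))), Mul(30, Mul(5, Rational(-1, 6))))) = Add(-806428, Add(105, 90, Mul(35, Rational(-5, 6)), Mul(30, Rational(-5, 6)))) = Add(-806428, Add(105, 90, Rational(-175, 6), -25)) = Add(-806428, Rational(845, 6)) = Rational(-4837723, 6)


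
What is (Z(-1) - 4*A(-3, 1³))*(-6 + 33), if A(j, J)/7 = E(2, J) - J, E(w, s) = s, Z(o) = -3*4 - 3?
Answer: -405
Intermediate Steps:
Z(o) = -15 (Z(o) = -12 - 3 = -15)
A(j, J) = 0 (A(j, J) = 7*(J - J) = 7*0 = 0)
(Z(-1) - 4*A(-3, 1³))*(-6 + 33) = (-15 - 4*0)*(-6 + 33) = (-15 + 0)*27 = -15*27 = -405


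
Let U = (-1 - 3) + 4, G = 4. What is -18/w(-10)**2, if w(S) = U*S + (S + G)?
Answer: -1/2 ≈ -0.50000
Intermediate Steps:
U = 0 (U = -4 + 4 = 0)
w(S) = 4 + S (w(S) = 0*S + (S + 4) = 0 + (4 + S) = 4 + S)
-18/w(-10)**2 = -18/(4 - 10)**2 = -18/((-6)**2) = -18/36 = -18*1/36 = -1/2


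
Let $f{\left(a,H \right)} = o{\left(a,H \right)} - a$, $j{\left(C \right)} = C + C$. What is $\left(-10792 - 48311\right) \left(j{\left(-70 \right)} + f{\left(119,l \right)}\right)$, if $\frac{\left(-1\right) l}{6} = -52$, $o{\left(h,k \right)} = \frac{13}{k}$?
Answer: $\frac{122441715}{8} \approx 1.5305 \cdot 10^{7}$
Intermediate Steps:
$j{\left(C \right)} = 2 C$
$l = 312$ ($l = \left(-6\right) \left(-52\right) = 312$)
$f{\left(a,H \right)} = - a + \frac{13}{H}$ ($f{\left(a,H \right)} = \frac{13}{H} - a = - a + \frac{13}{H}$)
$\left(-10792 - 48311\right) \left(j{\left(-70 \right)} + f{\left(119,l \right)}\right) = \left(-10792 - 48311\right) \left(2 \left(-70\right) + \left(\left(-1\right) 119 + \frac{13}{312}\right)\right) = - 59103 \left(-140 + \left(-119 + 13 \cdot \frac{1}{312}\right)\right) = - 59103 \left(-140 + \left(-119 + \frac{1}{24}\right)\right) = - 59103 \left(-140 - \frac{2855}{24}\right) = \left(-59103\right) \left(- \frac{6215}{24}\right) = \frac{122441715}{8}$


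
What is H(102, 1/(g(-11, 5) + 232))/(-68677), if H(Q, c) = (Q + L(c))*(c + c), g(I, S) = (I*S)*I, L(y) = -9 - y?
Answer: -22240/6873282459 ≈ -3.2357e-6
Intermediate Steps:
g(I, S) = S*I**2
H(Q, c) = 2*c*(-9 + Q - c) (H(Q, c) = (Q + (-9 - c))*(c + c) = (-9 + Q - c)*(2*c) = 2*c*(-9 + Q - c))
H(102, 1/(g(-11, 5) + 232))/(-68677) = (2*(-9 + 102 - 1/(5*(-11)**2 + 232))/(5*(-11)**2 + 232))/(-68677) = (2*(-9 + 102 - 1/(5*121 + 232))/(5*121 + 232))*(-1/68677) = (2*(-9 + 102 - 1/(605 + 232))/(605 + 232))*(-1/68677) = (2*(-9 + 102 - 1/837)/837)*(-1/68677) = (2*(1/837)*(-9 + 102 - 1*1/837))*(-1/68677) = (2*(1/837)*(-9 + 102 - 1/837))*(-1/68677) = (2*(1/837)*(77840/837))*(-1/68677) = (155680/700569)*(-1/68677) = -22240/6873282459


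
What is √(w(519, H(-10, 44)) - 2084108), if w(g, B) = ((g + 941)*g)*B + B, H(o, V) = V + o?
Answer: √23679086 ≈ 4866.1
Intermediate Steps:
w(g, B) = B + B*g*(941 + g) (w(g, B) = ((941 + g)*g)*B + B = (g*(941 + g))*B + B = B*g*(941 + g) + B = B + B*g*(941 + g))
√(w(519, H(-10, 44)) - 2084108) = √((44 - 10)*(1 + 519² + 941*519) - 2084108) = √(34*(1 + 269361 + 488379) - 2084108) = √(34*757741 - 2084108) = √(25763194 - 2084108) = √23679086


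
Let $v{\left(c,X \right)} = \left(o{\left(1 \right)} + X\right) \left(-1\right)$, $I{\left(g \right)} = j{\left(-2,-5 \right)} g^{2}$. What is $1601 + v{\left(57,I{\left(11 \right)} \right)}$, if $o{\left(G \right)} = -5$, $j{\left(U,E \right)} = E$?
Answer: $2211$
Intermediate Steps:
$I{\left(g \right)} = - 5 g^{2}$
$v{\left(c,X \right)} = 5 - X$ ($v{\left(c,X \right)} = \left(-5 + X\right) \left(-1\right) = 5 - X$)
$1601 + v{\left(57,I{\left(11 \right)} \right)} = 1601 - \left(-5 - 5 \cdot 11^{2}\right) = 1601 - \left(-5 - 605\right) = 1601 + \left(5 - -605\right) = 1601 + \left(5 + 605\right) = 1601 + 610 = 2211$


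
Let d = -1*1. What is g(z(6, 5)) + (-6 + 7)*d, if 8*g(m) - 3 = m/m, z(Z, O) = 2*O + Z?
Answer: -1/2 ≈ -0.50000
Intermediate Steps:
z(Z, O) = Z + 2*O
d = -1
g(m) = 1/2 (g(m) = 3/8 + (m/m)/8 = 3/8 + (1/8)*1 = 3/8 + 1/8 = 1/2)
g(z(6, 5)) + (-6 + 7)*d = 1/2 + (-6 + 7)*(-1) = 1/2 + 1*(-1) = 1/2 - 1 = -1/2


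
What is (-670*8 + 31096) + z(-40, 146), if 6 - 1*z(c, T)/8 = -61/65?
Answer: 1676448/65 ≈ 25792.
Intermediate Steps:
z(c, T) = 3608/65 (z(c, T) = 48 - (-488)/65 = 48 - 8*(-61/65) = 48 + 488/65 = 3608/65)
(-670*8 + 31096) + z(-40, 146) = (-670*8 + 31096) + 3608/65 = (-5360 + 31096) + 3608/65 = 25736 + 3608/65 = 1676448/65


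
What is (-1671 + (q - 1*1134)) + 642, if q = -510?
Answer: -2673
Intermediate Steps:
(-1671 + (q - 1*1134)) + 642 = (-1671 + (-510 - 1*1134)) + 642 = (-1671 + (-510 - 1134)) + 642 = (-1671 - 1644) + 642 = -3315 + 642 = -2673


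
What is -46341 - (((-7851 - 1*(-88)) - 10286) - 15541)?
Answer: -12751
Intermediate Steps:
-46341 - (((-7851 - 1*(-88)) - 10286) - 15541) = -46341 - (((-7851 + 88) - 10286) - 15541) = -46341 - ((-7763 - 10286) - 15541) = -46341 - (-18049 - 15541) = -46341 - 1*(-33590) = -46341 + 33590 = -12751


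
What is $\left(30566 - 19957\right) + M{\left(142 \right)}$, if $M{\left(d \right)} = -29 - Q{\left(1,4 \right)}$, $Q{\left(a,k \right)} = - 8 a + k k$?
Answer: $10572$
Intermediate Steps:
$Q{\left(a,k \right)} = k^{2} - 8 a$ ($Q{\left(a,k \right)} = - 8 a + k^{2} = k^{2} - 8 a$)
$M{\left(d \right)} = -37$ ($M{\left(d \right)} = -29 - \left(4^{2} - 8\right) = -29 - \left(16 - 8\right) = -29 - 8 = -37$)
$\left(30566 - 19957\right) + M{\left(142 \right)} = \left(30566 - 19957\right) - 37 = 10609 - 37 = 10572$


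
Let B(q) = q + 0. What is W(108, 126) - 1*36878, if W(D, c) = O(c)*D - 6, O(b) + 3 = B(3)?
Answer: -36884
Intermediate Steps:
B(q) = q
O(b) = 0 (O(b) = -3 + 3 = 0)
W(D, c) = -6 (W(D, c) = 0*D - 6 = 0 - 6 = -6)
W(108, 126) - 1*36878 = -6 - 1*36878 = -6 - 36878 = -36884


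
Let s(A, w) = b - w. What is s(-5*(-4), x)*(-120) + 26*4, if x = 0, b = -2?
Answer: 344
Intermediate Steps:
s(A, w) = -2 - w
s(-5*(-4), x)*(-120) + 26*4 = (-2 - 1*0)*(-120) + 26*4 = (-2 + 0)*(-120) + 104 = -2*(-120) + 104 = 240 + 104 = 344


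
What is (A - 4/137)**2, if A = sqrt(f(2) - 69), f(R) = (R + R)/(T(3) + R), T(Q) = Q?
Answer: (20 - 137*I*sqrt(1705))**2/469225 ≈ -68.199 - 0.48224*I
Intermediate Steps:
f(R) = 2*R/(3 + R) (f(R) = (R + R)/(3 + R) = (2*R)/(3 + R) = 2*R/(3 + R))
A = I*sqrt(1705)/5 (A = sqrt(2*2/(3 + 2) - 69) = sqrt(2*2/5 - 69) = sqrt(2*2*(1/5) - 69) = sqrt(4/5 - 69) = sqrt(-341/5) = I*sqrt(1705)/5 ≈ 8.2583*I)
(A - 4/137)**2 = (I*sqrt(1705)/5 - 4/137)**2 = (-4/137 + I*sqrt(1705)/5)**2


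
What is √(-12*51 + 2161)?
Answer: √1549 ≈ 39.357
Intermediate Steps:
√(-12*51 + 2161) = √(-612 + 2161) = √1549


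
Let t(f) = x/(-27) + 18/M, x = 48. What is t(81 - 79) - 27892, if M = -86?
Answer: -10794973/387 ≈ -27894.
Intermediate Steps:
t(f) = -769/387 (t(f) = 48/(-27) + 18/(-86) = 48*(-1/27) + 18*(-1/86) = -16/9 - 9/43 = -769/387)
t(81 - 79) - 27892 = -769/387 - 27892 = -10794973/387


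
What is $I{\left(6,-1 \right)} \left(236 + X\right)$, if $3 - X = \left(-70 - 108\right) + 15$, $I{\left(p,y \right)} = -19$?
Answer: $-7638$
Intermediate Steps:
$X = 166$ ($X = 3 - \left(\left(-70 - 108\right) + 15\right) = 3 - \left(-178 + 15\right) = 3 - -163 = 3 + 163 = 166$)
$I{\left(6,-1 \right)} \left(236 + X\right) = - 19 \left(236 + 166\right) = \left(-19\right) 402 = -7638$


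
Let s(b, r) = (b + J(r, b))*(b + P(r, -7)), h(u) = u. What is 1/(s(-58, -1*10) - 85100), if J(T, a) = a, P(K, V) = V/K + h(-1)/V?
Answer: -35/2746442 ≈ -1.2744e-5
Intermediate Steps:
P(K, V) = -1/V + V/K (P(K, V) = V/K - 1/V = -1/V + V/K)
s(b, r) = 2*b*(1/7 + b - 7/r) (s(b, r) = (b + b)*(b + (-1/(-7) - 7/r)) = (2*b)*(b + (-1*(-1/7) - 7/r)) = (2*b)*(b + (1/7 - 7/r)) = (2*b)*(1/7 + b - 7/r) = 2*b*(1/7 + b - 7/r))
1/(s(-58, -1*10) - 85100) = 1/((2/7)*(-58)*(-49 - 1*10 + 7*(-58)*(-1*10))/(-1*10) - 85100) = 1/((2/7)*(-58)*(-49 - 10 + 7*(-58)*(-10))/(-10) - 85100) = 1/((2/7)*(-58)*(-1/10)*(-49 - 10 + 4060) - 85100) = 1/((2/7)*(-58)*(-1/10)*4001 - 85100) = 1/(232058/35 - 85100) = 1/(-2746442/35) = -35/2746442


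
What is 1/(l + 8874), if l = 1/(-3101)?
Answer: 3101/27518273 ≈ 0.00011269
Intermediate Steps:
l = -1/3101 ≈ -0.00032248
1/(l + 8874) = 1/(-1/3101 + 8874) = 1/(27518273/3101) = 3101/27518273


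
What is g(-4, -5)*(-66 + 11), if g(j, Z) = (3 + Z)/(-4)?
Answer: -55/2 ≈ -27.500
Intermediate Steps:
g(j, Z) = -¾ - Z/4 (g(j, Z) = (3 + Z)*(-¼) = -¾ - Z/4)
g(-4, -5)*(-66 + 11) = (-¾ - ¼*(-5))*(-66 + 11) = (-¾ + 5/4)*(-55) = (½)*(-55) = -55/2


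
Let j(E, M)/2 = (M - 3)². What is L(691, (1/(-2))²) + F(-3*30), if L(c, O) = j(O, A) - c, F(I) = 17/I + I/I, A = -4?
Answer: -53297/90 ≈ -592.19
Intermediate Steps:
j(E, M) = 2*(-3 + M)² (j(E, M) = 2*(M - 3)² = 2*(-3 + M)²)
F(I) = 1 + 17/I (F(I) = 17/I + 1 = 1 + 17/I)
L(c, O) = 98 - c (L(c, O) = 2*(-3 - 4)² - c = 2*(-7)² - c = 2*49 - c = 98 - c)
L(691, (1/(-2))²) + F(-3*30) = (98 - 1*691) + (17 - 3*30)/((-3*30)) = (98 - 691) + (17 - 90)/(-90) = -593 - 1/90*(-73) = -593 + 73/90 = -53297/90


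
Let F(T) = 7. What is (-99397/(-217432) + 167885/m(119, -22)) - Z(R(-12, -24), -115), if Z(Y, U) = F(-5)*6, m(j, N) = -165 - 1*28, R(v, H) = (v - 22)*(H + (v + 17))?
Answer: -38246891491/41964376 ≈ -911.41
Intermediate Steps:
R(v, H) = (-22 + v)*(17 + H + v) (R(v, H) = (-22 + v)*(H + (17 + v)) = (-22 + v)*(17 + H + v))
m(j, N) = -193 (m(j, N) = -165 - 28 = -193)
Z(Y, U) = 42 (Z(Y, U) = 7*6 = 42)
(-99397/(-217432) + 167885/m(119, -22)) - Z(R(-12, -24), -115) = (-99397/(-217432) + 167885/(-193)) - 1*42 = (-99397*(-1/217432) + 167885*(-1/193)) - 42 = (99397/217432 - 167885/193) - 42 = -36484387699/41964376 - 42 = -38246891491/41964376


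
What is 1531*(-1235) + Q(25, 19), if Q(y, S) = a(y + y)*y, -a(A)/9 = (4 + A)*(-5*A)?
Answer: 1146715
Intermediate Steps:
a(A) = 45*A*(4 + A) (a(A) = -9*(4 + A)*(-5*A) = -(-45)*A*(4 + A) = 45*A*(4 + A))
Q(y, S) = 90*y**2*(4 + 2*y) (Q(y, S) = (45*(y + y)*(4 + (y + y)))*y = (45*(2*y)*(4 + 2*y))*y = (90*y*(4 + 2*y))*y = 90*y**2*(4 + 2*y))
1531*(-1235) + Q(25, 19) = 1531*(-1235) + 180*25**2*(2 + 25) = -1890785 + 180*625*27 = -1890785 + 3037500 = 1146715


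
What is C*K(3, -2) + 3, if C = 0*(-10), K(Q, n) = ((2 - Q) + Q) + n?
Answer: 3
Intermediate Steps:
K(Q, n) = 2 + n
C = 0
C*K(3, -2) + 3 = 0*(2 - 2) + 3 = 0*0 + 3 = 0 + 3 = 3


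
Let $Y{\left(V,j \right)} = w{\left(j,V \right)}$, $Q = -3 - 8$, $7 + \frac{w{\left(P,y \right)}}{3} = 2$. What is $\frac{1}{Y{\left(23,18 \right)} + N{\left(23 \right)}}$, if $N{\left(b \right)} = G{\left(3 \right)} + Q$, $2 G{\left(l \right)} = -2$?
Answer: $- \frac{1}{27} \approx -0.037037$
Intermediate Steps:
$G{\left(l \right)} = -1$ ($G{\left(l \right)} = \frac{1}{2} \left(-2\right) = -1$)
$w{\left(P,y \right)} = -15$ ($w{\left(P,y \right)} = -21 + 3 \cdot 2 = -21 + 6 = -15$)
$Q = -11$ ($Q = -3 - 8 = -11$)
$Y{\left(V,j \right)} = -15$
$N{\left(b \right)} = -12$ ($N{\left(b \right)} = -1 - 11 = -12$)
$\frac{1}{Y{\left(23,18 \right)} + N{\left(23 \right)}} = \frac{1}{-15 - 12} = \frac{1}{-27} = - \frac{1}{27}$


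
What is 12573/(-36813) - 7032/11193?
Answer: -6342835/6540443 ≈ -0.96979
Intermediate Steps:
12573/(-36813) - 7032/11193 = 12573*(-1/36813) - 7032*1/11193 = -4191/12271 - 2344/3731 = -6342835/6540443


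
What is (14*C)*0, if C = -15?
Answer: 0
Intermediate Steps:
(14*C)*0 = (14*(-15))*0 = -210*0 = 0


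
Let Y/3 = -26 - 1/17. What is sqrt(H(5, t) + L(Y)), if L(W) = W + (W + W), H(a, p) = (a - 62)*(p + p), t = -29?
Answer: 59*sqrt(255)/17 ≈ 55.421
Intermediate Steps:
H(a, p) = 2*p*(-62 + a) (H(a, p) = (-62 + a)*(2*p) = 2*p*(-62 + a))
Y = -1329/17 (Y = 3*(-26 - 1/17) = 3*(-443/17) = -1329/17 ≈ -78.177)
L(W) = 3*W (L(W) = W + 2*W = 3*W)
sqrt(H(5, t) + L(Y)) = sqrt(2*(-29)*(-62 + 5) + 3*(-1329/17)) = sqrt(2*(-29)*(-57) - 3987/17) = sqrt(3306 - 3987/17) = sqrt(52215/17) = 59*sqrt(255)/17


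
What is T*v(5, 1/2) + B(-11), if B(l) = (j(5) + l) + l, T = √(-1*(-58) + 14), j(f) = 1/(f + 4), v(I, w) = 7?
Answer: -197/9 + 42*√2 ≈ 37.508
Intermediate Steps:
j(f) = 1/(4 + f)
T = 6*√2 (T = √(58 + 14) = √72 = 6*√2 ≈ 8.4853)
B(l) = ⅑ + 2*l (B(l) = (1/(4 + 5) + l) + l = (1/9 + l) + l = (⅑ + l) + l = ⅑ + 2*l)
T*v(5, 1/2) + B(-11) = (6*√2)*7 + (⅑ + 2*(-11)) = 42*√2 + (⅑ - 22) = 42*√2 - 197/9 = -197/9 + 42*√2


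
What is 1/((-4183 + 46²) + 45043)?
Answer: 1/42976 ≈ 2.3269e-5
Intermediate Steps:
1/((-4183 + 46²) + 45043) = 1/((-4183 + 2116) + 45043) = 1/(-2067 + 45043) = 1/42976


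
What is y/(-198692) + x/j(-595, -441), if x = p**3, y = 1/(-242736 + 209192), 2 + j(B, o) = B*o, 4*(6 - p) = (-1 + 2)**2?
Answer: 2534129767249/3497659041368128 ≈ 0.00072452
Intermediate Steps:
p = 23/4 (p = 6 - (-1 + 2)**2/4 = 6 - 1/4*1**2 = 6 - 1/4*1 = 6 - 1/4 = 23/4 ≈ 5.7500)
j(B, o) = -2 + B*o
y = -1/33544 (y = 1/(-33544) = -1/33544 ≈ -2.9812e-5)
x = 12167/64 (x = (23/4)**3 = 12167/64 ≈ 190.11)
y/(-198692) + x/j(-595, -441) = -1/33544/(-198692) + 12167/(64*(-2 - 595*(-441))) = -1/33544*(-1/198692) + 12167/(64*(-2 + 262395)) = 1/6664924448 + (12167/64)/262393 = 1/6664924448 + (12167/64)*(1/262393) = 1/6664924448 + 12167/16793152 = 2534129767249/3497659041368128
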